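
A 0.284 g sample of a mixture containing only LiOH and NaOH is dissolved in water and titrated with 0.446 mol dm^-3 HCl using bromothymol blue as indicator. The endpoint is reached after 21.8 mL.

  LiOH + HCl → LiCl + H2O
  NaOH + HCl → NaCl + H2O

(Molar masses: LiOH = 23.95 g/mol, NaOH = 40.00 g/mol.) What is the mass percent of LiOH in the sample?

55.1 %

n(HCl) = 0.0218 × 0.446 = 9.72 × 10^-3 mol
Let x = n(LiOH), y = n(NaOH).
Titrant: 1x + 1y = 9.72 × 10^-3;  mass: 23.95x + 40.00y = 0.284
Solving, x = 6.54 × 10^-3 mol, y = 3.19 × 10^-3 mol
mass of LiOH = 6.54 × 10^-3 × 23.95 = 0.157 g
% LiOH = 0.157 / 0.284 × 100 = 55.1 %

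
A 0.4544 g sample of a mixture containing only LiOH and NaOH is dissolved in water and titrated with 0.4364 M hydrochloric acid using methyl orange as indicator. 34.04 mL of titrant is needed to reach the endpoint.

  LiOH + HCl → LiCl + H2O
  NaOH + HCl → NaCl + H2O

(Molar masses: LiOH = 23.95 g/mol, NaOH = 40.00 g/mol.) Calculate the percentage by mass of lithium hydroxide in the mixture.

45.91 %

n(HCl) = 0.03404 × 0.4364 = 0.01486 mol
Let x = n(LiOH), y = n(NaOH).
Titrant: 1x + 1y = 0.01486;  mass: 23.95x + 40.00y = 0.4544
Solving, x = 8.710 × 10^-3 mol, y = 6.145 × 10^-3 mol
mass of LiOH = 8.710 × 10^-3 × 23.95 = 0.2086 g
% LiOH = 0.2086 / 0.4544 × 100 = 45.91 %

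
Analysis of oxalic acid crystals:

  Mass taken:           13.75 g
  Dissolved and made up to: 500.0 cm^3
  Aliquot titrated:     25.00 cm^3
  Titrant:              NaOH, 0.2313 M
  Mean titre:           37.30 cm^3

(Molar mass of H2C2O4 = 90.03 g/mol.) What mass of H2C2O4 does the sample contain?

7.767 g

H2C2O4 + 2 NaOH → Na2C2O4 + 2 H2O
n(NaOH) per titration = 0.03730 × 0.2313 = 8.627 × 10^-3 mol
From the 1:2 ratio, n(H2C2O4) in each aliquot = 1/2 × 8.627 × 10^-3 = 4.314 × 10^-3 mol
n(H2C2O4) in the whole flask = 4.314 × 10^-3 × 500.0/25.00 = 0.08627 mol
mass of H2C2O4 = 0.08627 × 90.03 = 7.767 g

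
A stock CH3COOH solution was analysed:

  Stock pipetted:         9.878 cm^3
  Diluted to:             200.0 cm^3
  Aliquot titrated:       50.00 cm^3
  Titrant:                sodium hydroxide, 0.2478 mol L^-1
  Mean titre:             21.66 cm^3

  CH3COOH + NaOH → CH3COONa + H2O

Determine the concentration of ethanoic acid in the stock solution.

2.173 mol/L

n(NaOH) = 0.02166 × 0.2478 = 5.367 × 10^-3 mol
n(CH3COOH) in the aliquot = 5.367 × 10^-3 mol (1:1 ratio)
[CH3COOH]_dilute = 5.367 × 10^-3 / 0.05000 = 0.1073 mol/L
Dilution factor = 200.0 / 9.878 = 20.25
[CH3COOH]_stock = 0.1073 × 20.25 = 2.173 mol/L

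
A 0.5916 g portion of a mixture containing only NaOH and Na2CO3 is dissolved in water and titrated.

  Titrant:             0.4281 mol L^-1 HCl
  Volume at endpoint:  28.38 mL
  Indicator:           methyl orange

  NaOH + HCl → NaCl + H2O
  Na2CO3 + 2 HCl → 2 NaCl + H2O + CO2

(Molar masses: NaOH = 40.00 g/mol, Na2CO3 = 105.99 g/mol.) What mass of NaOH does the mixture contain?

n(HCl) = 0.02838 × 0.4281 = 0.01215 mol
Let x = n(NaOH), y = n(Na2CO3).
Titrant: 1x + 2y = 0.01215;  mass: 40.00x + 105.99y = 0.5916
Solving, x = 4.022 × 10^-3 mol, y = 4.064 × 10^-3 mol
mass of NaOH = 4.022 × 10^-3 × 40.00 = 0.1609 g

0.1609 g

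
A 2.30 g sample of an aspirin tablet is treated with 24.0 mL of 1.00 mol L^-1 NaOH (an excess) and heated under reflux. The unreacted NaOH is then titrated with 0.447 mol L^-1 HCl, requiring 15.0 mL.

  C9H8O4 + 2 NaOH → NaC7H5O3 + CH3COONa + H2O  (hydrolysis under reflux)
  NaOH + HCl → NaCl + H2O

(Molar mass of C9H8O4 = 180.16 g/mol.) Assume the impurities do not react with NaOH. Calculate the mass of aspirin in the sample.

1.56 g

n(NaOH) added = 0.0240 × 1.00 = 0.0240 mol
n(HCl) used in back-titration = 0.0150 × 0.447 = 6.71 × 10^-3 mol
n(NaOH) left over = 6.71 × 10^-3 mol (1:1 ratio)
n(NaOH) consumed by analyte = 0.0240 − 6.71 × 10^-3 = 0.0173 mol
From the 1:2 ratio, n(C9H8O4) = 1/2 × 0.0173 = 8.65 × 10^-3 mol
mass of C9H8O4 = 8.65 × 10^-3 × 180.16 = 1.56 g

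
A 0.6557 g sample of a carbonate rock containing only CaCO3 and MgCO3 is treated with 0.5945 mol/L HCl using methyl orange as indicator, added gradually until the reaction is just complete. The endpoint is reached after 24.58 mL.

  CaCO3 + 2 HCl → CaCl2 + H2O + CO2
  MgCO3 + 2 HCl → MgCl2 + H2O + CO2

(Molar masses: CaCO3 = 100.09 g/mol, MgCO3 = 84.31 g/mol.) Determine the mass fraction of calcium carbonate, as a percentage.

38.40 %

n(HCl) = 0.02458 × 0.5945 = 0.01461 mol
Let x = n(CaCO3), y = n(MgCO3).
Titrant: 2x + 2y = 0.01461;  mass: 100.09x + 84.31y = 0.6557
Solving, x = 2.516 × 10^-3 mol, y = 4.791 × 10^-3 mol
mass of CaCO3 = 2.516 × 10^-3 × 100.09 = 0.2518 g
% CaCO3 = 0.2518 / 0.6557 × 100 = 38.40 %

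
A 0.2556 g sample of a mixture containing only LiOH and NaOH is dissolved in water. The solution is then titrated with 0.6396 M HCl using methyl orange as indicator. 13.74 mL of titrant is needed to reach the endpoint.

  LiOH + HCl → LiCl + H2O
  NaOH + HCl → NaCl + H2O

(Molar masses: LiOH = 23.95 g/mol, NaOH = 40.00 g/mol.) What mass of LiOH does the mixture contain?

n(HCl) = 0.01374 × 0.6396 = 8.788 × 10^-3 mol
Let x = n(LiOH), y = n(NaOH).
Titrant: 1x + 1y = 8.788 × 10^-3;  mass: 23.95x + 40.00y = 0.2556
Solving, x = 5.977 × 10^-3 mol, y = 2.812 × 10^-3 mol
mass of LiOH = 5.977 × 10^-3 × 23.95 = 0.1431 g

0.1431 g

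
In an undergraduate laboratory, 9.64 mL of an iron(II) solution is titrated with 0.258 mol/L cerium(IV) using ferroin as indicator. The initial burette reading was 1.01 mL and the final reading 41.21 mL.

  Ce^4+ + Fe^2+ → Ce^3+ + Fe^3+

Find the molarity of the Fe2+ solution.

n(Ce4+) = 0.0402 L × 0.258 mol/L = 0.0104 mol
n(Fe2+) = 0.0104 mol (1:1 mole ratio)
[Fe2+] = 0.0104 mol / 0.00964 L = 1.08 mol/L

1.08 mol/L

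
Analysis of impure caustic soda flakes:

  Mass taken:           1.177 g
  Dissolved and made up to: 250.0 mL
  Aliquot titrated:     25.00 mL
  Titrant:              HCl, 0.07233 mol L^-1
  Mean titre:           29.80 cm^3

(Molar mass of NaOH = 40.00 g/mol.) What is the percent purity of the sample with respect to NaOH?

73.25 %

NaOH + HCl → NaCl + H2O
n(HCl) per titration = 0.02980 × 0.07233 = 2.155 × 10^-3 mol
n(NaOH) in each aliquot = 2.155 × 10^-3 mol (1:1 ratio)
n(NaOH) in the whole flask = 2.155 × 10^-3 × 250.0/25.00 = 0.02155 mol
mass of NaOH = 0.02155 × 40.00 = 0.8622 g
% NaOH = 0.8622 / 1.177 × 100 = 73.25 %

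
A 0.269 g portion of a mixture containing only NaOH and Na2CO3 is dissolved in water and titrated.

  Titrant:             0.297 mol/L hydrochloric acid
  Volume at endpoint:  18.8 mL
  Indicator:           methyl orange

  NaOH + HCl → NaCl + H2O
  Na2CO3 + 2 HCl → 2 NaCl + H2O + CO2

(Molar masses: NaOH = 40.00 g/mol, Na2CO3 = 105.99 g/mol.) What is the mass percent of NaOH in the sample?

30.8 %

n(HCl) = 0.0188 × 0.297 = 5.58 × 10^-3 mol
Let x = n(NaOH), y = n(Na2CO3).
Titrant: 1x + 2y = 5.58 × 10^-3;  mass: 40.00x + 105.99y = 0.269
Solving, x = 2.07 × 10^-3 mol, y = 1.76 × 10^-3 mol
mass of NaOH = 2.07 × 10^-3 × 40.00 = 0.0828 g
% NaOH = 0.0828 / 0.269 × 100 = 30.8 %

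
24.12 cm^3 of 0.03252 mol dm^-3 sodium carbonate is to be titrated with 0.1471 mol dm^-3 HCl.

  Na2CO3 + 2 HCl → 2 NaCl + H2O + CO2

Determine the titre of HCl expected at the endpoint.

n(Na2CO3) = 0.02412 L × 0.03252 mol/L = 7.844 × 10^-4 mol
From the 2:1 stoichiometry, n(HCl) = 2/1 × 7.844 × 10^-4 = 1.569 × 10^-3 mol
V(HCl) = 1.569 × 10^-3 mol / 0.1471 mol/L = 0.01066 L = 10.66 mL

10.66 mL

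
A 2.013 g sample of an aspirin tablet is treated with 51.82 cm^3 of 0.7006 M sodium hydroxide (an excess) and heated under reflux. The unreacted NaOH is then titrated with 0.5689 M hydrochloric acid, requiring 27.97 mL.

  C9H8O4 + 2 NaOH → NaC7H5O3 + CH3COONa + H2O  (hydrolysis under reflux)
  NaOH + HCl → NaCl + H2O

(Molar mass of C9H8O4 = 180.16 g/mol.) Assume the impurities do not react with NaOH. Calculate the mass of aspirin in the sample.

n(NaOH) added = 0.05182 × 0.7006 = 0.03631 mol
n(HCl) used in back-titration = 0.02797 × 0.5689 = 0.01591 mol
n(NaOH) left over = 0.01591 mol (1:1 ratio)
n(NaOH) consumed by analyte = 0.03631 − 0.01591 = 0.02039 mol
From the 1:2 ratio, n(C9H8O4) = 1/2 × 0.02039 = 0.01020 mol
mass of C9H8O4 = 0.01020 × 180.16 = 1.837 g

1.837 g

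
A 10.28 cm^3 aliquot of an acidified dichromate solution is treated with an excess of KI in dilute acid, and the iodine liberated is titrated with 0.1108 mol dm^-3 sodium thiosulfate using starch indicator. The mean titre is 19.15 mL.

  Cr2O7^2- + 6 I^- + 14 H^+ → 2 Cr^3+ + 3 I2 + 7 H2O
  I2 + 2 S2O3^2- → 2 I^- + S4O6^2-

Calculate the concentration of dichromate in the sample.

n(S2O3^2-) = 0.01915 × 0.1108 = 2.122 × 10^-3 mol
n(I2) = n(S2O3^2-)/2 = 1.061 × 10^-3 mol
From the 1:3 ratio, n(Cr2O7^2-) in the aliquot = 1/3 × 1.061 × 10^-3 = 3.536 × 10^-4 mol
[Cr2O7^2-] = 3.536 × 10^-4 / 0.01028 = 0.03440 mol/L

0.03440 mol/L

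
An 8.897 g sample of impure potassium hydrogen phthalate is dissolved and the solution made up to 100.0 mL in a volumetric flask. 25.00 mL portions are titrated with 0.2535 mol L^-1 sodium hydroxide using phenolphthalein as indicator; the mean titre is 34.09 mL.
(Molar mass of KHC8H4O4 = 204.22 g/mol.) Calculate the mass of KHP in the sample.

7.059 g

KHC8H4O4 + NaOH → KNaC8H4O4 + H2O
n(NaOH) per titration = 0.03409 × 0.2535 = 8.642 × 10^-3 mol
n(KHC8H4O4) in each aliquot = 8.642 × 10^-3 mol (1:1 ratio)
n(KHC8H4O4) in the whole flask = 8.642 × 10^-3 × 100.0/25.00 = 0.03457 mol
mass of KHC8H4O4 = 0.03457 × 204.22 = 7.059 g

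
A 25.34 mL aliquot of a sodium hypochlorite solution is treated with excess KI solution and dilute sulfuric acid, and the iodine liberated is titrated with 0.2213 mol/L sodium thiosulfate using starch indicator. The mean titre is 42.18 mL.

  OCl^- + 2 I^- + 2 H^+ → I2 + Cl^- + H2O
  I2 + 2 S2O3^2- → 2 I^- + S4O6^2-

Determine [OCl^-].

0.1842 mol/L

n(S2O3^2-) = 0.04218 × 0.2213 = 9.334 × 10^-3 mol
n(I2) = n(S2O3^2-)/2 = 4.667 × 10^-3 mol
n(OCl^-) in the aliquot = 4.667 × 10^-3 mol (1:1 ratio)
[OCl^-] = 4.667 × 10^-3 / 0.02534 = 0.1842 mol/L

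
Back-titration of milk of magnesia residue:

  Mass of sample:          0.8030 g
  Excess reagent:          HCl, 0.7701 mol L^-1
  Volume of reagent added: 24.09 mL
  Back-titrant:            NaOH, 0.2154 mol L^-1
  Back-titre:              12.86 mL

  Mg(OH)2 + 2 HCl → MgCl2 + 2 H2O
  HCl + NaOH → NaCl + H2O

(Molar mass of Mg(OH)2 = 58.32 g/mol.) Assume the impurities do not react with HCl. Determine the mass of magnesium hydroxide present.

0.4602 g

n(HCl) added = 0.02409 × 0.7701 = 0.01855 mol
n(NaOH) used in back-titration = 0.01286 × 0.2154 = 2.770 × 10^-3 mol
n(HCl) left over = 2.770 × 10^-3 mol (1:1 ratio)
n(HCl) consumed by analyte = 0.01855 − 2.770 × 10^-3 = 0.01578 mol
From the 1:2 ratio, n(Mg(OH)2) = 1/2 × 0.01578 = 7.891 × 10^-3 mol
mass of Mg(OH)2 = 7.891 × 10^-3 × 58.32 = 0.4602 g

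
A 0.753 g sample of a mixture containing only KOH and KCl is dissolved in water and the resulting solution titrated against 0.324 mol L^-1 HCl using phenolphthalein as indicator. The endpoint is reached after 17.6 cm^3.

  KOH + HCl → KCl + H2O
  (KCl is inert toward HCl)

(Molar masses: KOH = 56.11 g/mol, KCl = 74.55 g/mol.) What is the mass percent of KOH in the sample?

n(HCl) = 0.0176 × 0.324 = 5.70 × 10^-3 mol
Let x = n(KOH), y = n(KCl).
Titrant: 1x = 5.70 × 10^-3;  mass: 56.11x + 74.55y = 0.753
Solving, x = 5.70 × 10^-3 mol, y = 5.81 × 10^-3 mol
mass of KOH = 5.70 × 10^-3 × 56.11 = 0.320 g
% KOH = 0.320 / 0.753 × 100 = 42.5 %

42.5 %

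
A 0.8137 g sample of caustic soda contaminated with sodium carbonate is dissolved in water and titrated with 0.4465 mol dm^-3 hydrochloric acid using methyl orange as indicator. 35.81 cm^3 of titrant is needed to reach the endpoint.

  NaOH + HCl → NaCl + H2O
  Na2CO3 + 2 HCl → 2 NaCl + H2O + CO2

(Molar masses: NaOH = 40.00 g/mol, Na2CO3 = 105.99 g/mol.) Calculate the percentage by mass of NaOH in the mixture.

n(HCl) = 0.03581 × 0.4465 = 0.01599 mol
Let x = n(NaOH), y = n(Na2CO3).
Titrant: 1x + 2y = 0.01599;  mass: 40.00x + 105.99y = 0.8137
Solving, x = 2.589 × 10^-3 mol, y = 6.700 × 10^-3 mol
mass of NaOH = 2.589 × 10^-3 × 40.00 = 0.1036 g
% NaOH = 0.1036 / 0.8137 × 100 = 12.73 %

12.73 %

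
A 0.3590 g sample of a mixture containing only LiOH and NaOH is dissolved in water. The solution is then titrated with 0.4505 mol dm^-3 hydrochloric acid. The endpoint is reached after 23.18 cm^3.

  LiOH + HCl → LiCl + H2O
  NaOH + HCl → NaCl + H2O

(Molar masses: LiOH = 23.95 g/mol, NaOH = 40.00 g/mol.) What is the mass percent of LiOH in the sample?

n(HCl) = 0.02318 × 0.4505 = 0.01044 mol
Let x = n(LiOH), y = n(NaOH).
Titrant: 1x + 1y = 0.01044;  mass: 23.95x + 40.00y = 0.3590
Solving, x = 3.658 × 10^-3 mol, y = 6.785 × 10^-3 mol
mass of LiOH = 3.658 × 10^-3 × 23.95 = 0.08760 g
% LiOH = 0.08760 / 0.3590 × 100 = 24.40 %

24.40 %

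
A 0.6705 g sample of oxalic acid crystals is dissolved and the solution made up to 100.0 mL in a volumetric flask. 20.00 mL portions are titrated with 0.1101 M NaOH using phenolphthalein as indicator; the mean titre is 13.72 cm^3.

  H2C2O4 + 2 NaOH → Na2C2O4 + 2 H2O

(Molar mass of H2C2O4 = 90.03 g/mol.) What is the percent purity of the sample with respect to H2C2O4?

50.71 %

n(NaOH) per titration = 0.01372 × 0.1101 = 1.511 × 10^-3 mol
From the 1:2 ratio, n(H2C2O4) in each aliquot = 1/2 × 1.511 × 10^-3 = 7.553 × 10^-4 mol
n(H2C2O4) in the whole flask = 7.553 × 10^-4 × 100.0/20.00 = 3.776 × 10^-3 mol
mass of H2C2O4 = 3.776 × 10^-3 × 90.03 = 0.3400 g
% H2C2O4 = 0.3400 / 0.6705 × 100 = 50.71 %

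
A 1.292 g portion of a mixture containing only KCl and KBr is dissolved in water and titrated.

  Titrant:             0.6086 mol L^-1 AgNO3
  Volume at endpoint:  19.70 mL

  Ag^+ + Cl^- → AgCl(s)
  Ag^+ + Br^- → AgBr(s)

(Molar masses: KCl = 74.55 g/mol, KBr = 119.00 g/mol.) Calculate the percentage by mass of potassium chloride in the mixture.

17.49 %

n(AgNO3) = 0.01970 × 0.6086 = 0.01199 mol
Let x = n(KCl), y = n(KBr).
Titrant: 1x + 1y = 0.01199;  mass: 74.55x + 119.00y = 1.292
Solving, x = 3.031 × 10^-3 mol, y = 8.958 × 10^-3 mol
mass of KCl = 3.031 × 10^-3 × 74.55 = 0.2260 g
% KCl = 0.2260 / 1.292 × 100 = 17.49 %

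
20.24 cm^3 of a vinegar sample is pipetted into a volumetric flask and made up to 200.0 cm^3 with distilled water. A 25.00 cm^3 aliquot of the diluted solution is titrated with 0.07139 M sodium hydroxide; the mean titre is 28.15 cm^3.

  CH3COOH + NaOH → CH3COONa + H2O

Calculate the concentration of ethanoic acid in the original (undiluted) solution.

0.7943 M

n(NaOH) = 0.02815 × 0.07139 = 2.010 × 10^-3 mol
n(CH3COOH) in the aliquot = 2.010 × 10^-3 mol (1:1 ratio)
[CH3COOH]_dilute = 2.010 × 10^-3 / 0.02500 = 0.08039 mol/L
Dilution factor = 200.0 / 20.24 = 9.881
[CH3COOH]_stock = 0.08039 × 9.881 = 0.7943 mol/L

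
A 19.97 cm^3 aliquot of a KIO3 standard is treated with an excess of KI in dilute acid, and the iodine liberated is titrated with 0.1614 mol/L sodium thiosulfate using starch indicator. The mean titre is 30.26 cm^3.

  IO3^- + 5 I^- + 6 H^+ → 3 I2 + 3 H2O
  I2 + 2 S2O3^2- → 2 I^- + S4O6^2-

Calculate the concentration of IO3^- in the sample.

0.04076 mol/L

n(S2O3^2-) = 0.03026 × 0.1614 = 4.884 × 10^-3 mol
n(I2) = n(S2O3^2-)/2 = 2.442 × 10^-3 mol
From the 1:3 ratio, n(IO3^-) in the aliquot = 1/3 × 2.442 × 10^-3 = 8.140 × 10^-4 mol
[IO3^-] = 8.140 × 10^-4 / 0.01997 = 0.04076 mol/L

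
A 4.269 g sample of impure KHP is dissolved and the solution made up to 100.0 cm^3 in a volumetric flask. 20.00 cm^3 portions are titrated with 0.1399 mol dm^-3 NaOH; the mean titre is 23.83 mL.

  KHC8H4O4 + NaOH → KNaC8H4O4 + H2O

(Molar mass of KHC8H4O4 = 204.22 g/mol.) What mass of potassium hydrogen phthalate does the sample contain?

3.404 g

n(NaOH) per titration = 0.02383 × 0.1399 = 3.334 × 10^-3 mol
n(KHC8H4O4) in each aliquot = 3.334 × 10^-3 mol (1:1 ratio)
n(KHC8H4O4) in the whole flask = 3.334 × 10^-3 × 100.0/20.00 = 0.01667 mol
mass of KHC8H4O4 = 0.01667 × 204.22 = 3.404 g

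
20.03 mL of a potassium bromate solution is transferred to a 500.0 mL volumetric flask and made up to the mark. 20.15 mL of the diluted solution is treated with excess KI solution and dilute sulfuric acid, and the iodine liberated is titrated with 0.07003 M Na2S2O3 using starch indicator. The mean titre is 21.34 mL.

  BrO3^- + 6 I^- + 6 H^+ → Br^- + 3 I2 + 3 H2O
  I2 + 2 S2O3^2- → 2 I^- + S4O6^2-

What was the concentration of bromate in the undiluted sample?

0.3086 M

n(S2O3^2-) = 0.02134 × 0.07003 = 1.494 × 10^-3 mol
n(I2) = n(S2O3^2-)/2 = 7.472 × 10^-4 mol
From the 1:3 ratio, n(BrO3^-) in the aliquot = 1/3 × 7.472 × 10^-4 = 2.491 × 10^-4 mol
[BrO3^-]_dilute = 2.491 × 10^-4 / 0.02015 = 0.01236 mol/L
[BrO3^-]_original = 0.01236 × 500.0/20.03 = 0.3086 mol/L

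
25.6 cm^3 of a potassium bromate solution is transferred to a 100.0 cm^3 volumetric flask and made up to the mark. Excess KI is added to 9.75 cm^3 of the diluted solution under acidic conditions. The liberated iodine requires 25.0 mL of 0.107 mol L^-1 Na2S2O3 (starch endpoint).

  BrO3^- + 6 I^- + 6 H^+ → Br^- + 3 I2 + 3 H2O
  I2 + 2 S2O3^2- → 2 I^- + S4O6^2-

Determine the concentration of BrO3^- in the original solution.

n(S2O3^2-) = 0.0250 × 0.107 = 2.67 × 10^-3 mol
n(I2) = n(S2O3^2-)/2 = 1.34 × 10^-3 mol
From the 1:3 ratio, n(BrO3^-) in the aliquot = 1/3 × 1.34 × 10^-3 = 4.46 × 10^-4 mol
[BrO3^-]_dilute = 4.46 × 10^-4 / 0.00975 = 0.0457 mol/L
[BrO3^-]_original = 0.0457 × 100.0/25.6 = 0.179 mol/L

0.179 mol/L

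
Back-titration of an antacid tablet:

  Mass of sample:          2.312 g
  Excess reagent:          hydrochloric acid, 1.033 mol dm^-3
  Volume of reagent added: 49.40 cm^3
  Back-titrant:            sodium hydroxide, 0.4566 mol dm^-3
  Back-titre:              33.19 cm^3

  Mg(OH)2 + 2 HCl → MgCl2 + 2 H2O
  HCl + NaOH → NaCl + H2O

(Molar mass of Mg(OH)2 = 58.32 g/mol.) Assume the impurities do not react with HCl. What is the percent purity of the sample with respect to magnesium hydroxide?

n(HCl) added = 0.04940 × 1.033 = 0.05103 mol
n(NaOH) used in back-titration = 0.03319 × 0.4566 = 0.01515 mol
n(HCl) left over = 0.01515 mol (1:1 ratio)
n(HCl) consumed by analyte = 0.05103 − 0.01515 = 0.03588 mol
From the 1:2 ratio, n(Mg(OH)2) = 1/2 × 0.03588 = 0.01794 mol
mass of Mg(OH)2 = 0.01794 × 58.32 = 1.046 g
% Mg(OH)2 = 1.046 / 2.312 × 100 = 45.25 %

45.25 %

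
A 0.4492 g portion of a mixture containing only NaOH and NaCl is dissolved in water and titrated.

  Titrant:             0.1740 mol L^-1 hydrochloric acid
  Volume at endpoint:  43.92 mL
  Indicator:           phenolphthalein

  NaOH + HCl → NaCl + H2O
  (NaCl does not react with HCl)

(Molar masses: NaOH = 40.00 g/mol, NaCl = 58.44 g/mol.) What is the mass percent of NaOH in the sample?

68.05 %

n(HCl) = 0.04392 × 0.1740 = 7.642 × 10^-3 mol
Let x = n(NaOH), y = n(NaCl).
Titrant: 1x = 7.642 × 10^-3;  mass: 40.00x + 58.44y = 0.4492
Solving, x = 7.642 × 10^-3 mol, y = 2.456 × 10^-3 mol
mass of NaOH = 7.642 × 10^-3 × 40.00 = 0.3057 g
% NaOH = 0.3057 / 0.4492 × 100 = 68.05 %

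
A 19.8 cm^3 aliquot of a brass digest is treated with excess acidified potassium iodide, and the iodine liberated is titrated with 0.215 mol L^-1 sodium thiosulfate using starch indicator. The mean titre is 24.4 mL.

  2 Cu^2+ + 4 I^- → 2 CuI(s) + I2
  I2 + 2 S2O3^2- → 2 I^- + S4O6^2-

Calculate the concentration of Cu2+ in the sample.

n(S2O3^2-) = 0.0244 × 0.215 = 5.25 × 10^-3 mol
n(I2) = n(S2O3^2-)/2 = 2.62 × 10^-3 mol
From the 2:1 ratio, n(Cu2+) in the aliquot = 2/1 × 2.62 × 10^-3 = 5.25 × 10^-3 mol
[Cu2+] = 5.25 × 10^-3 / 0.0198 = 0.265 mol/L

0.265 mol/L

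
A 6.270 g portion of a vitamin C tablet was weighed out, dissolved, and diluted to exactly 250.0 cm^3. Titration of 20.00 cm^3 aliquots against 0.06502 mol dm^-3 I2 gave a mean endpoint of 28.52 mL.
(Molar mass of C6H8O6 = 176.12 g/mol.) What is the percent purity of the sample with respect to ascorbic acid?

C6H8O6 + I2 → C6H6O6 + 2 HI
n(I2) per titration = 0.02852 × 0.06502 = 1.854 × 10^-3 mol
n(C6H8O6) in each aliquot = 1.854 × 10^-3 mol (1:1 ratio)
n(C6H8O6) in the whole flask = 1.854 × 10^-3 × 250.0/20.00 = 0.02318 mol
mass of C6H8O6 = 0.02318 × 176.12 = 4.082 g
% C6H8O6 = 4.082 / 6.270 × 100 = 65.11 %

65.11 %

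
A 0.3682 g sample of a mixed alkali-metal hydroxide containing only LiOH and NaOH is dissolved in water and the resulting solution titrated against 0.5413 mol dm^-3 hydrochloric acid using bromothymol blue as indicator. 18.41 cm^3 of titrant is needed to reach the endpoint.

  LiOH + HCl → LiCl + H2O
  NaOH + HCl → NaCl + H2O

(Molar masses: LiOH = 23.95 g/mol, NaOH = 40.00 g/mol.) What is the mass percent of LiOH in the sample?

12.33 %

n(HCl) = 0.01841 × 0.5413 = 9.965 × 10^-3 mol
Let x = n(LiOH), y = n(NaOH).
Titrant: 1x + 1y = 9.965 × 10^-3;  mass: 23.95x + 40.00y = 0.3682
Solving, x = 1.895 × 10^-3 mol, y = 8.070 × 10^-3 mol
mass of LiOH = 1.895 × 10^-3 × 23.95 = 0.04538 g
% LiOH = 0.04538 / 0.3682 × 100 = 12.33 %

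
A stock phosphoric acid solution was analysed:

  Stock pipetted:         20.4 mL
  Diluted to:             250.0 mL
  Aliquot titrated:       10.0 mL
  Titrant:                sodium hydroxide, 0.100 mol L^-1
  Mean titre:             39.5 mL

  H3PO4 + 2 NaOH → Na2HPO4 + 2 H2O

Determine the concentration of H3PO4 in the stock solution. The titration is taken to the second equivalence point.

2.42 mol/L

n(NaOH) = 0.0395 × 0.100 = 3.95 × 10^-3 mol
From the 1:2 ratio, n(H3PO4) in the aliquot = 1/2 × 3.95 × 10^-3 = 1.98 × 10^-3 mol
[H3PO4]_dilute = 1.98 × 10^-3 / 0.0100 = 0.198 mol/L
Dilution factor = 250.0 / 20.4 = 12.25
[H3PO4]_stock = 0.198 × 12.25 = 2.42 mol/L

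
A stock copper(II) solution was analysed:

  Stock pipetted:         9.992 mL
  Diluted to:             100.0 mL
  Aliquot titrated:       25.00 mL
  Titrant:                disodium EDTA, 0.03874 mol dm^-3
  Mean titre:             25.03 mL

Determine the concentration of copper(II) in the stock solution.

Cu^2+ + EDTA^4- → [Cu(EDTA)]^2-
n(EDTA) = 0.02503 × 0.03874 = 9.697 × 10^-4 mol
n(Cu2+) in the aliquot = 9.697 × 10^-4 mol (1:1 ratio)
[Cu2+]_dilute = 9.697 × 10^-4 / 0.02500 = 0.03879 mol/L
Dilution factor = 100.0 / 9.992 = 10.01
[Cu2+]_stock = 0.03879 × 10.01 = 0.3882 mol/L

0.3882 mol/L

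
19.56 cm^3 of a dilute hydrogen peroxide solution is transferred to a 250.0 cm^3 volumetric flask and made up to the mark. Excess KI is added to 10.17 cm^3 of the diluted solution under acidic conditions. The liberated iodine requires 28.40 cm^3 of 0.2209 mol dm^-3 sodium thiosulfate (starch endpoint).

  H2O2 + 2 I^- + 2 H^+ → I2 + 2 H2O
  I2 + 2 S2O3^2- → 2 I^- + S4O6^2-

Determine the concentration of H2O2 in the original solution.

n(S2O3^2-) = 0.02840 × 0.2209 = 6.274 × 10^-3 mol
n(I2) = n(S2O3^2-)/2 = 3.137 × 10^-3 mol
n(H2O2) in the aliquot = 3.137 × 10^-3 mol (1:1 ratio)
[H2O2]_dilute = 3.137 × 10^-3 / 0.01017 = 0.3084 mol/L
[H2O2]_original = 0.3084 × 250.0/19.56 = 3.942 mol/L

3.942 mol/L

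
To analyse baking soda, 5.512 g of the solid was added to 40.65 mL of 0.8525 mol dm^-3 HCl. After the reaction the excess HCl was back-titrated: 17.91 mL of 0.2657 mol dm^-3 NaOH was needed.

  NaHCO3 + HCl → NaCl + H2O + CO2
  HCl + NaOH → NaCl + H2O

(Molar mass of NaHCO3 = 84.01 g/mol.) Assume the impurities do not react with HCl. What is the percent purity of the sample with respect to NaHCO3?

n(HCl) added = 0.04065 × 0.8525 = 0.03465 mol
n(NaOH) used in back-titration = 0.01791 × 0.2657 = 4.759 × 10^-3 mol
n(HCl) left over = 4.759 × 10^-3 mol (1:1 ratio)
n(HCl) consumed by analyte = 0.03465 − 4.759 × 10^-3 = 0.02990 mol
n(NaHCO3) = 0.02990 mol (1:1 ratio)
mass of NaHCO3 = 0.02990 × 84.01 = 2.512 g
% NaHCO3 = 2.512 / 5.512 × 100 = 45.56 %

45.56 %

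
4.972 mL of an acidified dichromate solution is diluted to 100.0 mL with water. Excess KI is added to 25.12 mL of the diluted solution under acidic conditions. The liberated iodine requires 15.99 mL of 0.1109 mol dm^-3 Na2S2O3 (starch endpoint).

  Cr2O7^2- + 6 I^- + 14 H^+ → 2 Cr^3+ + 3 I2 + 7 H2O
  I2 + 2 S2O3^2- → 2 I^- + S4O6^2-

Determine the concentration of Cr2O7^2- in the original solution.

n(S2O3^2-) = 0.01599 × 0.1109 = 1.773 × 10^-3 mol
n(I2) = n(S2O3^2-)/2 = 8.866 × 10^-4 mol
From the 1:3 ratio, n(Cr2O7^2-) in the aliquot = 1/3 × 8.866 × 10^-4 = 2.955 × 10^-4 mol
[Cr2O7^2-]_dilute = 2.955 × 10^-4 / 0.02512 = 0.01177 mol/L
[Cr2O7^2-]_original = 0.01177 × 100.0/4.972 = 0.2366 mol/L

0.2366 mol/L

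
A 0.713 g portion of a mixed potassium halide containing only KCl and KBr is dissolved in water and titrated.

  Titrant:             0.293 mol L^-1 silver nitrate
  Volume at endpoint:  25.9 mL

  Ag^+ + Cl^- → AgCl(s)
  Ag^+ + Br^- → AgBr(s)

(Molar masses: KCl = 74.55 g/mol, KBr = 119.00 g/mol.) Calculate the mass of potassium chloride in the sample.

n(AgNO3) = 0.0259 × 0.293 = 7.59 × 10^-3 mol
Let x = n(KCl), y = n(KBr).
Titrant: 1x + 1y = 7.59 × 10^-3;  mass: 74.55x + 119.00y = 0.713
Solving, x = 4.28 × 10^-3 mol, y = 3.31 × 10^-3 mol
mass of KCl = 4.28 × 10^-3 × 74.55 = 0.319 g

0.319 g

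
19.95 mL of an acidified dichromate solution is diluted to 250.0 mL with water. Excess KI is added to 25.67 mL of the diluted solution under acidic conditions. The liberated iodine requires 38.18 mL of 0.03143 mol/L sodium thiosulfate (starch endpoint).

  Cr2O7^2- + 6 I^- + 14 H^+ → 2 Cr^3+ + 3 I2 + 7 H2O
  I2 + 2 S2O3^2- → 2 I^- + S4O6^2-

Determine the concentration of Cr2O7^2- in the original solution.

n(S2O3^2-) = 0.03818 × 0.03143 = 1.200 × 10^-3 mol
n(I2) = n(S2O3^2-)/2 = 6.000 × 10^-4 mol
From the 1:3 ratio, n(Cr2O7^2-) in the aliquot = 1/3 × 6.000 × 10^-4 = 2.000 × 10^-4 mol
[Cr2O7^2-]_dilute = 2.000 × 10^-4 / 0.02567 = 0.007791 mol/L
[Cr2O7^2-]_original = 0.007791 × 250.0/19.95 = 0.09763 mol/L

0.09763 mol/L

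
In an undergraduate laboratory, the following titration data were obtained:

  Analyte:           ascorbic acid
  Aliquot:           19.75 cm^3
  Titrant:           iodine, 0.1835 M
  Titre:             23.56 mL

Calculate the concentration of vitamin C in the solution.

0.2189 M

C6H8O6 + I2 → C6H6O6 + 2 HI
n(I2) = 0.02356 L × 0.1835 mol/L = 4.323 × 10^-3 mol
n(C6H8O6) = 4.323 × 10^-3 mol (1:1 mole ratio)
[C6H8O6] = 4.323 × 10^-3 mol / 0.01975 L = 0.2189 mol/L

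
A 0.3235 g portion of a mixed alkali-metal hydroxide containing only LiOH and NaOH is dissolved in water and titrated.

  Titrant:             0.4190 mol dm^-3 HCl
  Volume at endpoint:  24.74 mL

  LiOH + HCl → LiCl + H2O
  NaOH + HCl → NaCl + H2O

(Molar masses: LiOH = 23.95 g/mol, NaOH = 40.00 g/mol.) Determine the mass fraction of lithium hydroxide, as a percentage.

n(HCl) = 0.02474 × 0.4190 = 0.01037 mol
Let x = n(LiOH), y = n(NaOH).
Titrant: 1x + 1y = 0.01037;  mass: 23.95x + 40.00y = 0.3235
Solving, x = 5.679 × 10^-3 mol, y = 4.687 × 10^-3 mol
mass of LiOH = 5.679 × 10^-3 × 23.95 = 0.1360 g
% LiOH = 0.1360 / 0.3235 × 100 = 42.04 %

42.04 %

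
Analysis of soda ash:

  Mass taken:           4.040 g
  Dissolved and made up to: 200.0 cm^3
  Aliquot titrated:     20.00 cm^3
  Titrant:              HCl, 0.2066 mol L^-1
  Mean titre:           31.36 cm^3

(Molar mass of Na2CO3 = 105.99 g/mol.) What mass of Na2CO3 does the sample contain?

3.434 g

Na2CO3 + 2 HCl → 2 NaCl + H2O + CO2
n(HCl) per titration = 0.03136 × 0.2066 = 6.479 × 10^-3 mol
From the 1:2 ratio, n(Na2CO3) in each aliquot = 1/2 × 6.479 × 10^-3 = 3.239 × 10^-3 mol
n(Na2CO3) in the whole flask = 3.239 × 10^-3 × 200.0/20.00 = 0.03239 mol
mass of Na2CO3 = 0.03239 × 105.99 = 3.434 g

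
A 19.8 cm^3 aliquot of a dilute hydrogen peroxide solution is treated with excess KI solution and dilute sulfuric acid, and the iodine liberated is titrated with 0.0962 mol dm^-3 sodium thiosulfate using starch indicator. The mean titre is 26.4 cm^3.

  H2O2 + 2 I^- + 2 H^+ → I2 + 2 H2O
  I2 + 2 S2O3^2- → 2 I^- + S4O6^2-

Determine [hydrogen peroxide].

0.0641 mol/L

n(S2O3^2-) = 0.0264 × 0.0962 = 2.54 × 10^-3 mol
n(I2) = n(S2O3^2-)/2 = 1.27 × 10^-3 mol
n(H2O2) in the aliquot = 1.27 × 10^-3 mol (1:1 ratio)
[H2O2] = 1.27 × 10^-3 / 0.0198 = 0.0641 mol/L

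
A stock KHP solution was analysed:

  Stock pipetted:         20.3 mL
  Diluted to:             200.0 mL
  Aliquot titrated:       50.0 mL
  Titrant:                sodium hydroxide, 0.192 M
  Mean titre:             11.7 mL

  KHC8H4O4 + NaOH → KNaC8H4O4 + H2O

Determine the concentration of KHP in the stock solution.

0.443 M

n(NaOH) = 0.0117 × 0.192 = 2.25 × 10^-3 mol
n(KHC8H4O4) in the aliquot = 2.25 × 10^-3 mol (1:1 ratio)
[KHC8H4O4]_dilute = 2.25 × 10^-3 / 0.0500 = 0.0449 mol/L
Dilution factor = 200.0 / 20.3 = 9.852
[KHC8H4O4]_stock = 0.0449 × 9.852 = 0.443 mol/L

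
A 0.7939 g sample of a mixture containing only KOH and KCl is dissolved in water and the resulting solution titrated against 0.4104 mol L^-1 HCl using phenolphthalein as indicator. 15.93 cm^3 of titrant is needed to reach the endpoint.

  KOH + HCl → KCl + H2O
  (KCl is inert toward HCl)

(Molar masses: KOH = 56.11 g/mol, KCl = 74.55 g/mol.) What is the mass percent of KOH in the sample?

n(HCl) = 0.01593 × 0.4104 = 6.538 × 10^-3 mol
Let x = n(KOH), y = n(KCl).
Titrant: 1x = 6.538 × 10^-3;  mass: 56.11x + 74.55y = 0.7939
Solving, x = 6.538 × 10^-3 mol, y = 5.729 × 10^-3 mol
mass of KOH = 6.538 × 10^-3 × 56.11 = 0.3668 g
% KOH = 0.3668 / 0.7939 × 100 = 46.21 %

46.21 %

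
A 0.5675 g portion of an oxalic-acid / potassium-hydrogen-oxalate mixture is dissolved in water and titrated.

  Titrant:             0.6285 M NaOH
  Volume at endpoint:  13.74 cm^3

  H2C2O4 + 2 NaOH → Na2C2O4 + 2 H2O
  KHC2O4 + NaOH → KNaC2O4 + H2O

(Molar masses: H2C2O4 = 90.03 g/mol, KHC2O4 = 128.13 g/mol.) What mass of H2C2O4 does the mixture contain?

0.2919 g

n(NaOH) = 0.01374 × 0.6285 = 8.636 × 10^-3 mol
Let x = n(H2C2O4), y = n(KHC2O4).
Titrant: 2x + 1y = 8.636 × 10^-3;  mass: 90.03x + 128.13y = 0.5675
Solving, x = 3.242 × 10^-3 mol, y = 2.151 × 10^-3 mol
mass of H2C2O4 = 3.242 × 10^-3 × 90.03 = 0.2919 g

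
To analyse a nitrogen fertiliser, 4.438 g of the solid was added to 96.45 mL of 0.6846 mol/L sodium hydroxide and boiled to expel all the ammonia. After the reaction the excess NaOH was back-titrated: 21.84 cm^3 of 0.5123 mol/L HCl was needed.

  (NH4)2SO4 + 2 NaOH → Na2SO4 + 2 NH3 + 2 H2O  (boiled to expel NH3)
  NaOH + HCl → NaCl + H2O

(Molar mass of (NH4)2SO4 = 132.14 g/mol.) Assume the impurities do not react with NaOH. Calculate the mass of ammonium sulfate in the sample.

n(NaOH) added = 0.09645 × 0.6846 = 0.06603 mol
n(HCl) used in back-titration = 0.02184 × 0.5123 = 0.01119 mol
n(NaOH) left over = 0.01119 mol (1:1 ratio)
n(NaOH) consumed by analyte = 0.06603 − 0.01119 = 0.05484 mol
From the 1:2 ratio, n((NH4)2SO4) = 1/2 × 0.05484 = 0.02742 mol
mass of (NH4)2SO4 = 0.02742 × 132.14 = 3.623 g

3.623 g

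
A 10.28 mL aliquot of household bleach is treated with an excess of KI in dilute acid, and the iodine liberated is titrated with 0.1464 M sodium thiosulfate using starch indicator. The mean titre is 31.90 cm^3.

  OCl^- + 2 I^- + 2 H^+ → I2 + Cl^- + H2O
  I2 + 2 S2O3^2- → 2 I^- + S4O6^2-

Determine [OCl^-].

0.2271 M

n(S2O3^2-) = 0.03190 × 0.1464 = 4.670 × 10^-3 mol
n(I2) = n(S2O3^2-)/2 = 2.335 × 10^-3 mol
n(OCl^-) in the aliquot = 2.335 × 10^-3 mol (1:1 ratio)
[OCl^-] = 2.335 × 10^-3 / 0.01028 = 0.2271 mol/L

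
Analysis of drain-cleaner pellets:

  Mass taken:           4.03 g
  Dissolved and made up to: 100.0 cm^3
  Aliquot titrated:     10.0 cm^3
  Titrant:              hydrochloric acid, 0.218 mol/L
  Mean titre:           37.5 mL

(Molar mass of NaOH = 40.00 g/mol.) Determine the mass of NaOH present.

3.27 g

NaOH + HCl → NaCl + H2O
n(HCl) per titration = 0.0375 × 0.218 = 8.17 × 10^-3 mol
n(NaOH) in each aliquot = 8.17 × 10^-3 mol (1:1 ratio)
n(NaOH) in the whole flask = 8.17 × 10^-3 × 100.0/10.0 = 0.0818 mol
mass of NaOH = 0.0818 × 40.00 = 3.27 g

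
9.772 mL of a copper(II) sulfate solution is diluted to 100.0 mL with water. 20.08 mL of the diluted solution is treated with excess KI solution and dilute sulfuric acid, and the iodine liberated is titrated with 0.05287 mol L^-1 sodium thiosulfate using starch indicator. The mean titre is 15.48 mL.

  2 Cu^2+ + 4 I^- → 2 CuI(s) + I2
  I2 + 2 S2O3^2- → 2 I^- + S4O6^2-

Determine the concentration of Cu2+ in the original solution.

n(S2O3^2-) = 0.01548 × 0.05287 = 8.184 × 10^-4 mol
n(I2) = n(S2O3^2-)/2 = 4.092 × 10^-4 mol
From the 2:1 ratio, n(Cu2+) in the aliquot = 2/1 × 4.092 × 10^-4 = 8.184 × 10^-4 mol
[Cu2+]_dilute = 8.184 × 10^-4 / 0.02008 = 0.04076 mol/L
[Cu2+]_original = 0.04076 × 100.0/9.772 = 0.4171 mol/L

0.4171 mol/L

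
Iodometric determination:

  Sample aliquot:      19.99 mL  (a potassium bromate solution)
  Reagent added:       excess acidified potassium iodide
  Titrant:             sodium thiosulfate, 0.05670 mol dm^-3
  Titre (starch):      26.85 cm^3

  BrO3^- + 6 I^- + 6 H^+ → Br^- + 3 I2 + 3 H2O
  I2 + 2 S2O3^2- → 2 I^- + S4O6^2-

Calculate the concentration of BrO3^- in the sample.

n(S2O3^2-) = 0.02685 × 0.05670 = 1.522 × 10^-3 mol
n(I2) = n(S2O3^2-)/2 = 7.612 × 10^-4 mol
From the 1:3 ratio, n(BrO3^-) in the aliquot = 1/3 × 7.612 × 10^-4 = 2.537 × 10^-4 mol
[BrO3^-] = 2.537 × 10^-4 / 0.01999 = 0.01269 mol/L

0.01269 mol/L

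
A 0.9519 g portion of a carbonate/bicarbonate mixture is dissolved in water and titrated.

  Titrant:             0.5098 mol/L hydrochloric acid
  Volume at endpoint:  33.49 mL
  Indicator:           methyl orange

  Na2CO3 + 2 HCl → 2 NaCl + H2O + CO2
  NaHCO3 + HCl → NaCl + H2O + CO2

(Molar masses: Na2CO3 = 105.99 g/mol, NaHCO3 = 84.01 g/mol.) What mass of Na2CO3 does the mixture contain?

n(HCl) = 0.03349 × 0.5098 = 0.01707 mol
Let x = n(Na2CO3), y = n(NaHCO3).
Titrant: 2x + 1y = 0.01707;  mass: 105.99x + 84.01y = 0.9519
Solving, x = 7.777 × 10^-3 mol, y = 1.519 × 10^-3 mol
mass of Na2CO3 = 7.777 × 10^-3 × 105.99 = 0.8243 g

0.8243 g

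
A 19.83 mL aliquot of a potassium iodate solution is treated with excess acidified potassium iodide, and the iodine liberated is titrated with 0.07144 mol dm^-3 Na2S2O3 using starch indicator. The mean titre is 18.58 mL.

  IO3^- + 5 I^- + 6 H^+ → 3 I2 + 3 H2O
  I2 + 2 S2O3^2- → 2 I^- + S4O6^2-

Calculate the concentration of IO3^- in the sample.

n(S2O3^2-) = 0.01858 × 0.07144 = 1.327 × 10^-3 mol
n(I2) = n(S2O3^2-)/2 = 6.637 × 10^-4 mol
From the 1:3 ratio, n(IO3^-) in the aliquot = 1/3 × 6.637 × 10^-4 = 2.212 × 10^-4 mol
[IO3^-] = 2.212 × 10^-4 / 0.01983 = 0.01116 mol/L

0.01116 mol/L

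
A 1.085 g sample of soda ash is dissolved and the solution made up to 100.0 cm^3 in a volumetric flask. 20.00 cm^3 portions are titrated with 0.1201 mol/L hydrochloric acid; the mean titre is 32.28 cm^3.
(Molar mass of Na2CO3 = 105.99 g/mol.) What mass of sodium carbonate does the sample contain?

Na2CO3 + 2 HCl → 2 NaCl + H2O + CO2
n(HCl) per titration = 0.03228 × 0.1201 = 3.877 × 10^-3 mol
From the 1:2 ratio, n(Na2CO3) in each aliquot = 1/2 × 3.877 × 10^-3 = 1.938 × 10^-3 mol
n(Na2CO3) in the whole flask = 1.938 × 10^-3 × 100.0/20.00 = 9.692 × 10^-3 mol
mass of Na2CO3 = 9.692 × 10^-3 × 105.99 = 1.027 g

1.027 g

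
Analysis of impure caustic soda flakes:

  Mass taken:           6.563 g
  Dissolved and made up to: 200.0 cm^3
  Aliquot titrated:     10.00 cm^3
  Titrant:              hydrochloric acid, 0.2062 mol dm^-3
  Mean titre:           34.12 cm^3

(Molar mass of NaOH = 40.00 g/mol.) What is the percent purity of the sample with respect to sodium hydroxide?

NaOH + HCl → NaCl + H2O
n(HCl) per titration = 0.03412 × 0.2062 = 7.036 × 10^-3 mol
n(NaOH) in each aliquot = 7.036 × 10^-3 mol (1:1 ratio)
n(NaOH) in the whole flask = 7.036 × 10^-3 × 200.0/10.00 = 0.1407 mol
mass of NaOH = 0.1407 × 40.00 = 5.628 g
% NaOH = 5.628 / 6.563 × 100 = 85.76 %

85.76 %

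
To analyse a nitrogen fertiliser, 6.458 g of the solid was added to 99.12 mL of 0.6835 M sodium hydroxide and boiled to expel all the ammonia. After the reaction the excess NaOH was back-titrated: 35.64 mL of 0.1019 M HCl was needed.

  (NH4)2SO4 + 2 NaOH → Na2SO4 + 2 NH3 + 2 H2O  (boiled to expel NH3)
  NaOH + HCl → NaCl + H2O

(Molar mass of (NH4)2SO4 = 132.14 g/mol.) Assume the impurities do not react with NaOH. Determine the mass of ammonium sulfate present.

n(NaOH) added = 0.09912 × 0.6835 = 0.06775 mol
n(HCl) used in back-titration = 0.03564 × 0.1019 = 3.632 × 10^-3 mol
n(NaOH) left over = 3.632 × 10^-3 mol (1:1 ratio)
n(NaOH) consumed by analyte = 0.06775 − 3.632 × 10^-3 = 0.06412 mol
From the 1:2 ratio, n((NH4)2SO4) = 1/2 × 0.06412 = 0.03206 mol
mass of (NH4)2SO4 = 0.03206 × 132.14 = 4.236 g

4.236 g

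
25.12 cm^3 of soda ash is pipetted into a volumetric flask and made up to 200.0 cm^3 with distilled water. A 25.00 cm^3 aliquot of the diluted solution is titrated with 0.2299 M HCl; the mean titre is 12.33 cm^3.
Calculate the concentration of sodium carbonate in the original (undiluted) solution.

Na2CO3 + 2 HCl → 2 NaCl + H2O + CO2
n(HCl) = 0.01233 × 0.2299 = 2.835 × 10^-3 mol
From the 1:2 ratio, n(Na2CO3) in the aliquot = 1/2 × 2.835 × 10^-3 = 1.417 × 10^-3 mol
[Na2CO3]_dilute = 1.417 × 10^-3 / 0.02500 = 0.05669 mol/L
Dilution factor = 200.0 / 25.12 = 7.962
[Na2CO3]_stock = 0.05669 × 7.962 = 0.4514 mol/L

0.4514 M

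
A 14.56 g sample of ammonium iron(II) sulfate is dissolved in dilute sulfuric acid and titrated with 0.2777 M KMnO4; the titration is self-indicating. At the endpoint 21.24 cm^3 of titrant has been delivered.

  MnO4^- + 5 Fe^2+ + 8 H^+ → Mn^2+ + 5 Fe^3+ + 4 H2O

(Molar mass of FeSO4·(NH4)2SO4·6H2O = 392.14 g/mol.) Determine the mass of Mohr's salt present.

n(KMnO4) = 0.02124 L × 0.2777 mol/L = 5.898 × 10^-3 mol
From the 5:1 ratio, n(FeSO4·(NH4)2SO4·6H2O) = 5/1 × 5.898 × 10^-3 = 0.02949 mol
mass of FeSO4·(NH4)2SO4·6H2O = 0.02949 × 392.14 g/mol = 11.56 g

11.56 g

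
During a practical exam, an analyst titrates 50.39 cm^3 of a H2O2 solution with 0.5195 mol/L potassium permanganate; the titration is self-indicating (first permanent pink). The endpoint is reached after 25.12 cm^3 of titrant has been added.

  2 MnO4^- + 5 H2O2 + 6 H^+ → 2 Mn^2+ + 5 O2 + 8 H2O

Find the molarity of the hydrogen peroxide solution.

n(KMnO4) = 0.02512 L × 0.5195 mol/L = 0.01305 mol
From the 5:2 mole ratio, n(H2O2) = 5/2 × 0.01305 = 0.03262 mol
[H2O2] = 0.03262 mol / 0.05039 L = 0.6474 mol/L

0.6474 mol/L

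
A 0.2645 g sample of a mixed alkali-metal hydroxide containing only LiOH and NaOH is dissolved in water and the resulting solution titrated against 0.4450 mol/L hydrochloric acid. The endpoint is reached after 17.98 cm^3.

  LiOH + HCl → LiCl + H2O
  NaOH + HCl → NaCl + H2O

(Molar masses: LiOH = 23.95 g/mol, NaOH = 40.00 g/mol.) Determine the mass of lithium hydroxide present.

0.08288 g

n(HCl) = 0.01798 × 0.4450 = 8.001 × 10^-3 mol
Let x = n(LiOH), y = n(NaOH).
Titrant: 1x + 1y = 8.001 × 10^-3;  mass: 23.95x + 40.00y = 0.2645
Solving, x = 3.461 × 10^-3 mol, y = 4.540 × 10^-3 mol
mass of LiOH = 3.461 × 10^-3 × 23.95 = 0.08288 g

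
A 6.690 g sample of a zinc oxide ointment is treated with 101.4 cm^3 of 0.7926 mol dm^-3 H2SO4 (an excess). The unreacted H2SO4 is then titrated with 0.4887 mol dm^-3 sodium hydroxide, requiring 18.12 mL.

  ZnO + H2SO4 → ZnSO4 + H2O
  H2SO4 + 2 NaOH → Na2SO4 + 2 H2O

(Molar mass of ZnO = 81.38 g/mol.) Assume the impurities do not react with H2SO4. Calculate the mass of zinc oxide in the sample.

6.180 g

n(H2SO4) added = 0.1014 × 0.7926 = 0.08037 mol
n(NaOH) used in back-titration = 0.01812 × 0.4887 = 8.855 × 10^-3 mol
From the 1:2 ratio, n(H2SO4) left over = 1/2 × 8.855 × 10^-3 = 4.428 × 10^-3 mol
n(H2SO4) consumed by analyte = 0.08037 − 4.428 × 10^-3 = 0.07594 mol
n(ZnO) = 0.07594 mol (1:1 ratio)
mass of ZnO = 0.07594 × 81.38 = 6.180 g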